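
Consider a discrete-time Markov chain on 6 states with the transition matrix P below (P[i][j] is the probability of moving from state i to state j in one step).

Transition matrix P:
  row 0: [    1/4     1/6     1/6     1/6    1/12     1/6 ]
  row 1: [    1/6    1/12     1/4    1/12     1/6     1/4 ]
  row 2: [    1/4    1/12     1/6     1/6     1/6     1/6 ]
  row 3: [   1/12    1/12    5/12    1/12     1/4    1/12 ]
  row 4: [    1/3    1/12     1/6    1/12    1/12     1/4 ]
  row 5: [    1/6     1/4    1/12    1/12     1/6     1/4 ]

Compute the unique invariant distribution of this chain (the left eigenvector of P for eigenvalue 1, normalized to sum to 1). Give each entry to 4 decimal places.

π = [0.2151, 0.1340, 0.1907, 0.1172, 0.1463, 0.1967]

Balance equations π_j = Σ_i π_i·P[i][j]:
  π_0 = 1/4·π_0 + 1/6·π_1 + 1/4·π_2 + 1/12·π_3 + 1/3·π_4 + 1/6·π_5
  π_1 = 1/6·π_0 + 1/12·π_1 + 1/12·π_2 + 1/12·π_3 + 1/12·π_4 + 1/4·π_5
  π_2 = 1/6·π_0 + 1/4·π_1 + 1/6·π_2 + 5/12·π_3 + 1/6·π_4 + 1/12·π_5
  π_3 = 1/6·π_0 + 1/12·π_1 + 1/6·π_2 + 1/12·π_3 + 1/12·π_4 + 1/12·π_5
  π_4 = 1/12·π_0 + 1/6·π_1 + 1/6·π_2 + 1/4·π_3 + 1/12·π_4 + 1/6·π_5
  normalize: π_0 + π_1 + π_2 + π_3 + π_4 + π_5 = 1
Solving the linear system gives exactly π = [14342/66673, 293/2186, 12717/66673, 7811/66673, 9755/66673, 26223/133346].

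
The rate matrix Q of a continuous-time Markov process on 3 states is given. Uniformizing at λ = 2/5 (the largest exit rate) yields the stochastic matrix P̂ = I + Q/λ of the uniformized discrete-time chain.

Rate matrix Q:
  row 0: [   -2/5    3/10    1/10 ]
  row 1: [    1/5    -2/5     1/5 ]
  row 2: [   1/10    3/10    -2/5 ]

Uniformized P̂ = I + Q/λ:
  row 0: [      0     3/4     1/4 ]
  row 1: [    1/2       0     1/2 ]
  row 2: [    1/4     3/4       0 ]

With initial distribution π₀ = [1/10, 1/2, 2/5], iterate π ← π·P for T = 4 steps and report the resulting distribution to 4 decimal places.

π = [0.2738, 0.4512, 0.2750]

t=0: π = [0.1000, 0.5000, 0.4000]
t=1: π = [0.3500, 0.3750, 0.2750]
t=2: π = [0.2563, 0.4688, 0.2750]
t=3: π = [0.3031, 0.3984, 0.2984]
t=4: π = [0.2738, 0.4512, 0.2750]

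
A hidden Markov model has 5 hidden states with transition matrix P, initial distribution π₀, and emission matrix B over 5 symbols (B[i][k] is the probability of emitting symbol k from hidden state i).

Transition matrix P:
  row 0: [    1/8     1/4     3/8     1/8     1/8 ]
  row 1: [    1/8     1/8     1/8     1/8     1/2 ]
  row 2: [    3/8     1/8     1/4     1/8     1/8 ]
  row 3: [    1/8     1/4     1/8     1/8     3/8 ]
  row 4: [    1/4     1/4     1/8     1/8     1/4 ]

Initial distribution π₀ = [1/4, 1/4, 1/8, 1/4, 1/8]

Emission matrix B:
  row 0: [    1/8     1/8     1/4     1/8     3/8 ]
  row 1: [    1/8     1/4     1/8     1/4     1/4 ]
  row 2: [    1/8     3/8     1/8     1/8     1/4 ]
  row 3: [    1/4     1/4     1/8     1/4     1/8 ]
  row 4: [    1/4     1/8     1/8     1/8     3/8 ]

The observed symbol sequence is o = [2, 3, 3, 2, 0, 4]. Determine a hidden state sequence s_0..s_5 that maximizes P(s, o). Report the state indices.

path = [0, 1, 4, 0, 2, 0]

t=0: δ = [6.250e-02, 3.125e-02, 1.562e-02, 3.125e-02, 1.562e-02]  (obs o_0=2)
t=1: δ = [9.766e-04, 3.906e-03, 2.930e-03, 1.953e-03, 1.953e-03]  ψ = [0, 0, 0, 0, 1]  (obs o_1=3)
t=2: δ = [1.373e-04, 1.221e-04, 9.155e-05, 1.221e-04, 2.441e-04]  ψ = [2, 1, 2, 1, 1]  (obs o_2=3)
t=3: δ = [1.526e-05, 7.629e-06, 6.437e-06, 3.815e-06, 7.629e-06]  ψ = [4, 4, 0, 4, 1]  (obs o_3=2)
t=4: δ = [3.017e-07, 4.768e-07, 7.153e-07, 4.768e-07, 9.537e-07]  ψ = [2, 0, 0, 0, 1]  (obs o_4=0)
t=5: δ = [1.006e-07, 5.960e-08, 4.470e-08, 1.490e-08, 8.941e-08]  ψ = [2, 4, 2, 4, 1]  (obs o_5=4)
backtrack: best end state = 0; path = [0, 1, 4, 0, 2, 0]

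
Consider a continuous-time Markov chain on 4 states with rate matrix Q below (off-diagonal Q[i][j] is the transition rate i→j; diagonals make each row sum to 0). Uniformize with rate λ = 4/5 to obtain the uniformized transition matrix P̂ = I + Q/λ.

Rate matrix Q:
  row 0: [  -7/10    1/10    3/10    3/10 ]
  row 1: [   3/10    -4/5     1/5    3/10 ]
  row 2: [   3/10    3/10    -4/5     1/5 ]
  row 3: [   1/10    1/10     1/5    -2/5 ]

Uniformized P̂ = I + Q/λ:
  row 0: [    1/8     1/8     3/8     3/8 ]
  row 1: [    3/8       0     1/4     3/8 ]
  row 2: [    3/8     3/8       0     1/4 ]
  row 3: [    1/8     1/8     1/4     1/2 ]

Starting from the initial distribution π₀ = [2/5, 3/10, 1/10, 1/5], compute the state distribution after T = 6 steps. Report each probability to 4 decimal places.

π = [0.2206, 0.1605, 0.2221, 0.3968]

t=0: π = [0.4000, 0.3000, 0.1000, 0.2000]
t=1: π = [0.2250, 0.1125, 0.2750, 0.3875]
t=2: π = [0.2219, 0.1797, 0.2094, 0.3891]
t=3: π = [0.2223, 0.1549, 0.2254, 0.3975]
t=4: π = [0.2201, 0.1620, 0.2214, 0.3965]
t=5: π = [0.2209, 0.1601, 0.2221, 0.3969]
t=6: π = [0.2206, 0.1605, 0.2221, 0.3968]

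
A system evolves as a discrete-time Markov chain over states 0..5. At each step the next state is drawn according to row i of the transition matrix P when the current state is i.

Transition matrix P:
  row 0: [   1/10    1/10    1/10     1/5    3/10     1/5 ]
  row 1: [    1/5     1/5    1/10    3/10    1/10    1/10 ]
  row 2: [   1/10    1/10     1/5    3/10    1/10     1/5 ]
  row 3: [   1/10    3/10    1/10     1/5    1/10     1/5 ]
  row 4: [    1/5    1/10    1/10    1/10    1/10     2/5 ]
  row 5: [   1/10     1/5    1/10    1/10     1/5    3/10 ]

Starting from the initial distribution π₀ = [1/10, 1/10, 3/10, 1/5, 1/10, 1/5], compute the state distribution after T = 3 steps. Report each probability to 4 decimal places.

π = [0.1329, 0.1802, 0.1113, 0.1914, 0.1496, 0.2346]

t=0: π = [0.1000, 0.1000, 0.3000, 0.2000, 0.1000, 0.2000]
t=1: π = [0.1200, 0.1700, 0.1300, 0.2100, 0.1400, 0.2300]
t=2: π = [0.1310, 0.1820, 0.1130, 0.1930, 0.1470, 0.2340]
t=3: π = [0.1329, 0.1802, 0.1113, 0.1914, 0.1496, 0.2346]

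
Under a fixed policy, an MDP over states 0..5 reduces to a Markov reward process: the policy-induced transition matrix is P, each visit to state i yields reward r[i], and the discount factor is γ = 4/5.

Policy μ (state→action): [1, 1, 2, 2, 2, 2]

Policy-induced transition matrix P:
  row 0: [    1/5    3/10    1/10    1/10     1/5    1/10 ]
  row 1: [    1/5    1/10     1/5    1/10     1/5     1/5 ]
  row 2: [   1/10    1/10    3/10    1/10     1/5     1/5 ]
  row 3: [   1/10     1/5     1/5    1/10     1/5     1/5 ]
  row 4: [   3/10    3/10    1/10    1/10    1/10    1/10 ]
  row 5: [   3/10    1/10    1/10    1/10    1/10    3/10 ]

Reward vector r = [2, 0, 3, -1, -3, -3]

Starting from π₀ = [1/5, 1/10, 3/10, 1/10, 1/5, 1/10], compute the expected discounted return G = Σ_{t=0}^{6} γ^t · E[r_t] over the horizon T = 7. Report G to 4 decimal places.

G = -0.3711

t=0: π = [0.2000, 0.1000, 0.3000, 0.1000, 0.2000, 0.1000], E[r] = 0.3000, γ^t·E[r] = 0.300000, running G = 0.300000
t=1: π = [0.1900, 0.1900, 0.1800, 0.1000, 0.1700, 0.1700], E[r] = -0.2000, γ^t·E[r] = -0.160000, running G = 0.140000
t=2: π = [0.2060, 0.1820, 0.1650, 0.1000, 0.1660, 0.1810], E[r] = -0.2340, γ^t·E[r] = -0.149760, running G = -0.009760
t=3: π = [0.2082, 0.1844, 0.1612, 0.1000, 0.1653, 0.1809], E[r] = -0.2386, γ^t·E[r] = -0.122163, running G = -0.131923
t=4: π = [0.2085, 0.1847, 0.1607, 0.1000, 0.1654, 0.1807], E[r] = -0.2393, γ^t·E[r] = -0.098025, running G = -0.229949
t=5: π = [0.2085, 0.1848, 0.1606, 0.1000, 0.1654, 0.1807], E[r] = -0.2393, γ^t·E[r] = -0.078419, running G = -0.308368
t=6: π = [0.2085, 0.1848, 0.1606, 0.1000, 0.1654, 0.1807], E[r] = -0.2393, γ^t·E[r] = -0.062735, running G = -0.371102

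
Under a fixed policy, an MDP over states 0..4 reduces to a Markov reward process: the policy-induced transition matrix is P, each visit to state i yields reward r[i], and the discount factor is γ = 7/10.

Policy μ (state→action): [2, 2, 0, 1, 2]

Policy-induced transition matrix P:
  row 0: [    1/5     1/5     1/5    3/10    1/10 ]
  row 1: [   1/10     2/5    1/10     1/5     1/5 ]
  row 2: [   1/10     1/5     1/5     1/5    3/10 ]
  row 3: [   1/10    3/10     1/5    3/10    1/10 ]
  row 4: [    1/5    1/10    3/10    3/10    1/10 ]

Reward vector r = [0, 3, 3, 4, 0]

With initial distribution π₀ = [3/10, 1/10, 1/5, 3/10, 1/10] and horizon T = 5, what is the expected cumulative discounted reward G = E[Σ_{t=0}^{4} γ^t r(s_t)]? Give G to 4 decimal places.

t=0: π = [0.3000, 0.1000, 0.2000, 0.3000, 0.1000], E[r] = 2.1000, γ^t·E[r] = 2.100000, running G = 2.100000
t=1: π = [0.1400, 0.2400, 0.2000, 0.2700, 0.1500], E[r] = 2.4000, γ^t·E[r] = 1.680000, running G = 3.780000
t=2: π = [0.1290, 0.2600, 0.1910, 0.2560, 0.1640], E[r] = 2.3770, γ^t·E[r] = 1.164730, running G = 4.944730
t=3: π = [0.1293, 0.2612, 0.1904, 0.2549, 0.1642], E[r] = 2.3744, γ^t·E[r] = 0.814419, running G = 5.759149
t=4: π = [0.1294, 0.2613, 0.1903, 0.2548, 0.1642], E[r] = 2.3742, γ^t·E[r] = 0.570043, running G = 6.329192

G = 6.3292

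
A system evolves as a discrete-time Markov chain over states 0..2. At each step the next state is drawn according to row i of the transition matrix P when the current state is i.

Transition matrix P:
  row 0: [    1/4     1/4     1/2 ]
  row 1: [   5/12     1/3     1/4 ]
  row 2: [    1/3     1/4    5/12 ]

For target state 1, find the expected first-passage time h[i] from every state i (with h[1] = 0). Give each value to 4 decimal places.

First-step conditioning: h[1] = 0; for i ≠ 1, h[i] = 1 + Σ_k P[i][k]·h[k].
  h[0] = 1 + 1/4·h[0] + 1/2·h[2]
  h[2] = 1 + 1/3·h[0] + 5/12·h[2]
Solving the 2×2 linear system over states ≠ 1 gives exactly h = [4, 0, 4] (h[1] = 0 is the target).

h = [4.0000, 0.0000, 4.0000]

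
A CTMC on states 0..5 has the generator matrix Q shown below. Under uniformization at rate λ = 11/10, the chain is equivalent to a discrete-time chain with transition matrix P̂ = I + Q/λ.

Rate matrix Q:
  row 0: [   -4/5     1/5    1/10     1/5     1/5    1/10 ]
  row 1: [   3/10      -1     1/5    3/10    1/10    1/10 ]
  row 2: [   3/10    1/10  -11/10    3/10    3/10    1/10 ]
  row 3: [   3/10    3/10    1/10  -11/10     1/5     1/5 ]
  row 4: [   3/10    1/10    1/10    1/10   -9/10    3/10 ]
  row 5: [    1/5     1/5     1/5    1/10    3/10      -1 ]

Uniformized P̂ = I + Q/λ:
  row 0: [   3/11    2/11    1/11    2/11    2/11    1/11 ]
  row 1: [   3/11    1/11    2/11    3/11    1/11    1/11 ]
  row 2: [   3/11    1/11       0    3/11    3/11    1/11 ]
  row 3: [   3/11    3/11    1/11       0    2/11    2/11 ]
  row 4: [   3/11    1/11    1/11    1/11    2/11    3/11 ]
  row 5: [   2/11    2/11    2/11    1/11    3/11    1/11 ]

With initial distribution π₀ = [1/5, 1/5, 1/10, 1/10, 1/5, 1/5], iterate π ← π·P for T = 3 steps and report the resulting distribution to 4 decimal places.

t=0: π = [0.2000, 0.2000, 0.1000, 0.1000, 0.2000, 0.2000]
t=1: π = [0.2545, 0.1455, 0.1182, 0.1545, 0.1909, 0.1364]
t=2: π = [0.2603, 0.1545, 0.1058, 0.1479, 0.1917, 0.1397]
t=3: π = [0.2600, 0.1542, 0.1080, 0.1485, 0.1901, 0.1392]

π = [0.2600, 0.1542, 0.1080, 0.1485, 0.1901, 0.1392]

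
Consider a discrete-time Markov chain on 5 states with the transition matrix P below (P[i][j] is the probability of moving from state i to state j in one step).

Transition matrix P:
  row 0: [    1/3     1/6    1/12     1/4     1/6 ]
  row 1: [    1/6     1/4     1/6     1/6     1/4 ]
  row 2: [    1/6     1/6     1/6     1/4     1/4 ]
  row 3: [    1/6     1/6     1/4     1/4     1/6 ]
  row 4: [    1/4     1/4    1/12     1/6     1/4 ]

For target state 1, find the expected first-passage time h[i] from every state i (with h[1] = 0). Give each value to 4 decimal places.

First-step conditioning: h[1] = 0; for i ≠ 1, h[i] = 1 + Σ_k P[i][k]·h[k].
  h[0] = 1 + 1/3·h[0] + 1/12·h[2] + 1/4·h[3] + 1/6·h[4]
  h[2] = 1 + 1/6·h[0] + 1/6·h[2] + 1/4·h[3] + 1/4·h[4]
  h[3] = 1 + 1/6·h[0] + 1/4·h[2] + 1/4·h[3] + 1/6·h[4]
  h[4] = 1 + 1/4·h[0] + 1/12·h[2] + 1/6·h[3] + 1/4·h[4]
Solving the 4×4 linear system over states ≠ 1 gives exactly h = [8724/1595, 0, 8652/1595, 792/145, 7932/1595] (h[1] = 0 is the target).

h = [5.4696, 0.0000, 5.4245, 5.4621, 4.9730]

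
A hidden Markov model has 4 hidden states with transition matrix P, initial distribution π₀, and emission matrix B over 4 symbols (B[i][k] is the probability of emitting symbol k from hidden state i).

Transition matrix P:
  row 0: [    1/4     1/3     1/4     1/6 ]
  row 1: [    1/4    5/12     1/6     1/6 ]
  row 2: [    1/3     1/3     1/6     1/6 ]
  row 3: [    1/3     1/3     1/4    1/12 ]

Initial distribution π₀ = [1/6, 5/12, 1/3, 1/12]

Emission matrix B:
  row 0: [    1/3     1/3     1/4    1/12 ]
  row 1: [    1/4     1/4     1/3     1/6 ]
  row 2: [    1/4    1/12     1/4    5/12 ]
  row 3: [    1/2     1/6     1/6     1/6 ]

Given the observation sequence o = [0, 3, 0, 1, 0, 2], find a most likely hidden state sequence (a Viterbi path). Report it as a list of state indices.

t=0: δ = [5.556e-02, 1.042e-01, 8.333e-02, 4.167e-02]  (obs o_0=0)
t=1: δ = [2.315e-03, 7.234e-03, 7.234e-03, 2.894e-03]  ψ = [2, 1, 1, 1]  (obs o_1=3)
t=2: δ = [8.038e-04, 7.535e-04, 3.014e-04, 6.028e-04]  ψ = [2, 1, 1, 1]  (obs o_2=0)
t=3: δ = [6.698e-05, 7.849e-05, 1.674e-05, 2.233e-05]  ψ = [0, 1, 0, 0]  (obs o_3=1)
t=4: δ = [6.541e-06, 8.176e-06, 4.186e-06, 6.541e-06]  ψ = [1, 1, 0, 1]  (obs o_4=0)
t=5: δ = [5.451e-07, 1.136e-06, 4.088e-07, 2.271e-07]  ψ = [3, 1, 0, 1]  (obs o_5=2)
backtrack: best end state = 1; path = [1, 1, 1, 1, 1, 1]

path = [1, 1, 1, 1, 1, 1]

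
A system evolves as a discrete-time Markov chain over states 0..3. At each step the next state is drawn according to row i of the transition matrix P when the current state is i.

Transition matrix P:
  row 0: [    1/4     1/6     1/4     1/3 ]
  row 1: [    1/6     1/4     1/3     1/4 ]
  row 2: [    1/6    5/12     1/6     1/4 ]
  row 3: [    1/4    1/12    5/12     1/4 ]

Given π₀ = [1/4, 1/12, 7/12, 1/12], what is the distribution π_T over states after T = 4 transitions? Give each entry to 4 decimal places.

π = [0.2061, 0.2363, 0.2904, 0.2672]

t=0: π = [0.2500, 0.0833, 0.5833, 0.0833]
t=1: π = [0.1944, 0.3125, 0.2222, 0.2708]
t=2: π = [0.2054, 0.2257, 0.3027, 0.2662]
t=3: π = [0.2060, 0.2390, 0.2880, 0.2671]
t=4: π = [0.2061, 0.2363, 0.2904, 0.2672]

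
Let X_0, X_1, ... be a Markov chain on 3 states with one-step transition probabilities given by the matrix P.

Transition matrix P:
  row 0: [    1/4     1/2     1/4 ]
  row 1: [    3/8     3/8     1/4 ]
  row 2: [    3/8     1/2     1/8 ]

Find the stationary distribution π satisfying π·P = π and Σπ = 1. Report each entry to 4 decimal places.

Balance equations π_j = Σ_i π_i·P[i][j]:
  π_0 = 1/4·π_0 + 3/8·π_1 + 3/8·π_2
  π_1 = 1/2·π_0 + 3/8·π_1 + 1/2·π_2
  normalize: π_0 + π_1 + π_2 = 1
Solving the linear system gives exactly π = [1/3, 4/9, 2/9].

π = [0.3333, 0.4444, 0.2222]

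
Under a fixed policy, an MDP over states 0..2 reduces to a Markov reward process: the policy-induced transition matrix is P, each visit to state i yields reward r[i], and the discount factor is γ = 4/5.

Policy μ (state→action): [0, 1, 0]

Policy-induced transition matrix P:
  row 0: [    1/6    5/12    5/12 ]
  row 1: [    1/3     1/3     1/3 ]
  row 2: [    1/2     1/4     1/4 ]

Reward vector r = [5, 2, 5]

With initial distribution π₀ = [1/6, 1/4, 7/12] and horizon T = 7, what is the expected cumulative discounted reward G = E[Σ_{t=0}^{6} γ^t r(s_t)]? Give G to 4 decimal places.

G = 16.1251

t=0: π = [0.1667, 0.2500, 0.5833], E[r] = 4.2500, γ^t·E[r] = 4.250000, running G = 4.250000
t=1: π = [0.4028, 0.2986, 0.2986], E[r] = 4.1042, γ^t·E[r] = 3.283333, running G = 7.533333
t=2: π = [0.3160, 0.3420, 0.3420], E[r] = 3.9740, γ^t·E[r] = 2.543333, running G = 10.076667
t=3: π = [0.3377, 0.3312, 0.3312], E[r] = 4.0065, γ^t·E[r] = 2.051333, running G = 12.128000
t=4: π = [0.3322, 0.3339, 0.3339], E[r] = 3.9984, γ^t·E[r] = 1.637733, running G = 13.765733
t=5: π = [0.3336, 0.3332, 0.3332], E[r] = 4.0004, γ^t·E[r] = 1.310853, running G = 15.076587
t=6: π = [0.3333, 0.3334, 0.3334], E[r] = 3.9999, γ^t·E[r] = 1.048549, running G = 16.125136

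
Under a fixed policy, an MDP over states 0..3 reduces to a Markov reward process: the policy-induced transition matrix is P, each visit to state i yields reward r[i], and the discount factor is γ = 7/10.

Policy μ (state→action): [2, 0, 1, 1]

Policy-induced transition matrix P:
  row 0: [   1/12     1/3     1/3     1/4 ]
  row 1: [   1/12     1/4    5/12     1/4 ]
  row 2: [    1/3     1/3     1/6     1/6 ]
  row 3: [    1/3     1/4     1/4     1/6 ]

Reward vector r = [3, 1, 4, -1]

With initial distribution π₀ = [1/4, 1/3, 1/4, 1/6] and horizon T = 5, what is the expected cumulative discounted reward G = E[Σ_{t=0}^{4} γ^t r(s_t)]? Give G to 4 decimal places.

t=0: π = [0.2500, 0.3333, 0.2500, 0.1667], E[r] = 1.9167, γ^t·E[r] = 1.916667, running G = 1.916667
t=1: π = [0.1875, 0.2917, 0.3056, 0.2153], E[r] = 1.8611, γ^t·E[r] = 1.302778, running G = 3.219444
t=2: π = [0.2135, 0.2911, 0.2888, 0.2066], E[r] = 1.8802, γ^t·E[r] = 0.921302, running G = 4.140747
t=3: π = [0.2072, 0.2919, 0.2922, 0.2087], E[r] = 1.8736, γ^t·E[r] = 0.642662, running G = 4.783408
t=4: π = [0.2086, 0.2916, 0.2916, 0.2083], E[r] = 1.8753, γ^t·E[r] = 0.450261, running G = 5.233669

G = 5.2337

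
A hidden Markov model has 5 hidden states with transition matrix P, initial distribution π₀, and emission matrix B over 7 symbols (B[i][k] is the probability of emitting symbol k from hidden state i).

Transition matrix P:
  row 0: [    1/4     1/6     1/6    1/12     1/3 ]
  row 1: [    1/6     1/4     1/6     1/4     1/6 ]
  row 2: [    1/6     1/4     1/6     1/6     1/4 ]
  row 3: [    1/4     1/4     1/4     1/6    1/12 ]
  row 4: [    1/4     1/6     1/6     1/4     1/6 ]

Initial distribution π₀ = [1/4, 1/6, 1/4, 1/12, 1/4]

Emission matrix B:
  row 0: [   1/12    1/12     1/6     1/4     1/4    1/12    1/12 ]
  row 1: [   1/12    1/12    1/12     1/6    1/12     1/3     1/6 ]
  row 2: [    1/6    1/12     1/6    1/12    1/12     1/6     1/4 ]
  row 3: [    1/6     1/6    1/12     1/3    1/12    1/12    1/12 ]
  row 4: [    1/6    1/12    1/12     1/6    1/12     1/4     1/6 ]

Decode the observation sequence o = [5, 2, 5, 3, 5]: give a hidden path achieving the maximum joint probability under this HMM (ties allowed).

t=0: δ = [2.083e-02, 5.556e-02, 4.167e-02, 6.944e-03, 6.250e-02]  (obs o_0=5)
t=1: δ = [2.604e-03, 1.157e-03, 1.736e-03, 1.302e-03, 8.681e-04]  ψ = [4, 1, 4, 4, 2]  (obs o_1=2)
t=2: δ = [5.425e-05, 1.447e-04, 7.234e-05, 2.411e-05, 2.170e-04]  ψ = [0, 0, 0, 1, 0]  (obs o_2=5)
t=3: δ = [1.356e-05, 6.028e-06, 3.014e-06, 1.808e-05, 6.028e-06]  ψ = [4, 1, 4, 4, 4]  (obs o_3=3)
t=4: δ = [3.768e-07, 1.507e-06, 7.535e-07, 2.512e-07, 1.130e-06]  ψ = [3, 3, 3, 3, 0]  (obs o_4=5)
backtrack: best end state = 1; path = [4, 0, 4, 3, 1]

path = [4, 0, 4, 3, 1]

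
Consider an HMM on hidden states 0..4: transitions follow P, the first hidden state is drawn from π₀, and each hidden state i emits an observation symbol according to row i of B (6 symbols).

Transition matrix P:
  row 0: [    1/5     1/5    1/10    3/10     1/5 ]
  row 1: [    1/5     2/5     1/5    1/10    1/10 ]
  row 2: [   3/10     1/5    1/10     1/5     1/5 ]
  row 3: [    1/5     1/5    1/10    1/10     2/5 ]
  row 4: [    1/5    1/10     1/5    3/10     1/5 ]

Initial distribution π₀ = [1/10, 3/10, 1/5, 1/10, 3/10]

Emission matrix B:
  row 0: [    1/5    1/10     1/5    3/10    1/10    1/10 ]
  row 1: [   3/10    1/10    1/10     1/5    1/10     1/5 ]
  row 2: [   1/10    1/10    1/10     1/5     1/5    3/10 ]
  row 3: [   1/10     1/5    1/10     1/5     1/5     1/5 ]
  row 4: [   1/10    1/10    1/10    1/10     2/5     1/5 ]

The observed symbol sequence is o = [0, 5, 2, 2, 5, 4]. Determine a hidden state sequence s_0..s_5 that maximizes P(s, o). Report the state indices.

t=0: δ = [2.000e-02, 9.000e-02, 2.000e-02, 1.000e-02, 3.000e-02]  (obs o_0=0)
t=1: δ = [1.800e-03, 7.200e-03, 5.400e-03, 1.800e-03, 1.800e-03]  ψ = [1, 1, 1, 1, 1]  (obs o_1=5)
t=2: δ = [3.240e-04, 2.880e-04, 1.440e-04, 1.080e-04, 1.080e-04]  ψ = [2, 1, 1, 2, 2]  (obs o_2=2)
t=3: δ = [1.296e-05, 1.152e-05, 5.760e-06, 9.720e-06, 6.480e-06]  ψ = [0, 1, 1, 0, 0]  (obs o_3=2)
t=4: δ = [2.592e-07, 9.216e-07, 6.912e-07, 7.776e-07, 7.776e-07]  ψ = [0, 1, 1, 0, 3]  (obs o_4=5)
t=5: δ = [2.074e-08, 3.686e-08, 3.686e-08, 4.666e-08, 1.244e-07]  ψ = [2, 1, 1, 4, 3]  (obs o_5=4)
backtrack: best end state = 4; path = [1, 2, 0, 0, 3, 4]

path = [1, 2, 0, 0, 3, 4]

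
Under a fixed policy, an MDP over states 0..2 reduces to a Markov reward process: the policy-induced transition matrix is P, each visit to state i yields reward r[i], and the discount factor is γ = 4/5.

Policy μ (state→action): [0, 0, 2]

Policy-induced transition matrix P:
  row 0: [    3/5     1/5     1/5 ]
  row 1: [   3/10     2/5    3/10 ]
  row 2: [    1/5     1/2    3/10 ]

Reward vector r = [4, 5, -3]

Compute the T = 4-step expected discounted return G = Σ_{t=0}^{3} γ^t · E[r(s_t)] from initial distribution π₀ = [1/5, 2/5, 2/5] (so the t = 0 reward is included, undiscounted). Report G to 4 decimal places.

G = 6.4298

t=0: π = [0.2000, 0.4000, 0.4000], E[r] = 1.6000, γ^t·E[r] = 1.600000, running G = 1.600000
t=1: π = [0.3200, 0.4000, 0.2800], E[r] = 2.4400, γ^t·E[r] = 1.952000, running G = 3.552000
t=2: π = [0.3680, 0.3640, 0.2680], E[r] = 2.4880, γ^t·E[r] = 1.592320, running G = 5.144320
t=3: π = [0.3836, 0.3532, 0.2632], E[r] = 2.5108, γ^t·E[r] = 1.285530, running G = 6.429850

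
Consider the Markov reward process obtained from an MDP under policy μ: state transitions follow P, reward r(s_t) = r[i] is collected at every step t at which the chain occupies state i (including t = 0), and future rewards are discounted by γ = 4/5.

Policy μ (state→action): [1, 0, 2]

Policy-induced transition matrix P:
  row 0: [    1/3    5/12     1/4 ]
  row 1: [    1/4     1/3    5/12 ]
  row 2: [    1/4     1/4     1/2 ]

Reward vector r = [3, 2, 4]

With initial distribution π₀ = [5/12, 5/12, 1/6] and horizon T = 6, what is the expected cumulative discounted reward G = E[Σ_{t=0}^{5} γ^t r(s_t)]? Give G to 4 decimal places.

G = 10.9723

t=0: π = [0.4167, 0.4167, 0.1667], E[r] = 2.7500, γ^t·E[r] = 2.750000, running G = 2.750000
t=1: π = [0.2847, 0.3542, 0.3611], E[r] = 3.0069, γ^t·E[r] = 2.405556, running G = 5.155556
t=2: π = [0.2737, 0.3270, 0.3993], E[r] = 3.0723, γ^t·E[r] = 1.966296, running G = 7.121852
t=3: π = [0.2728, 0.3229, 0.4043], E[r] = 3.0815, γ^t·E[r] = 1.577704, running G = 8.699556
t=4: π = [0.2727, 0.3224, 0.4049], E[r] = 3.0825, γ^t·E[r] = 1.262599, running G = 9.962155
t=5: π = [0.2727, 0.3223, 0.4050], E[r] = 3.0826, γ^t·E[r] = 1.010117, running G = 10.972271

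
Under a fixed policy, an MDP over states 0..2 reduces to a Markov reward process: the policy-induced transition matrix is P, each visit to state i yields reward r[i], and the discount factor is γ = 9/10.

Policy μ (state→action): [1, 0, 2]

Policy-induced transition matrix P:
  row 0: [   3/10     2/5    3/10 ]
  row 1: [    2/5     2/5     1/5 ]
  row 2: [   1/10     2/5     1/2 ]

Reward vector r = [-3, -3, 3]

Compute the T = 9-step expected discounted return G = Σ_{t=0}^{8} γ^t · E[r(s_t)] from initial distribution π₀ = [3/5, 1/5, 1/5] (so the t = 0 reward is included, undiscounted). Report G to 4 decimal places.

t=0: π = [0.6000, 0.2000, 0.2000], E[r] = -1.8000, γ^t·E[r] = -1.800000, running G = -1.800000
t=1: π = [0.2800, 0.4000, 0.3200], E[r] = -1.0800, γ^t·E[r] = -0.972000, running G = -2.772000
t=2: π = [0.2760, 0.4000, 0.3240], E[r] = -1.0560, γ^t·E[r] = -0.855360, running G = -3.627360
t=3: π = [0.2752, 0.4000, 0.3248], E[r] = -1.0512, γ^t·E[r] = -0.766325, running G = -4.393685
t=4: π = [0.2750, 0.4000, 0.3250], E[r] = -1.0502, γ^t·E[r] = -0.689062, running G = -5.082747
t=5: π = [0.2750, 0.4000, 0.3250], E[r] = -1.0500, γ^t·E[r] = -0.620043, running G = -5.702790
t=6: π = [0.2750, 0.4000, 0.3250], E[r] = -1.0500, γ^t·E[r] = -0.558018, running G = -6.260808
t=7: π = [0.2750, 0.4000, 0.3250], E[r] = -1.0500, γ^t·E[r] = -0.502213, running G = -6.763021
t=8: π = [0.2750, 0.4000, 0.3250], E[r] = -1.0500, γ^t·E[r] = -0.451991, running G = -7.215012

G = -7.2150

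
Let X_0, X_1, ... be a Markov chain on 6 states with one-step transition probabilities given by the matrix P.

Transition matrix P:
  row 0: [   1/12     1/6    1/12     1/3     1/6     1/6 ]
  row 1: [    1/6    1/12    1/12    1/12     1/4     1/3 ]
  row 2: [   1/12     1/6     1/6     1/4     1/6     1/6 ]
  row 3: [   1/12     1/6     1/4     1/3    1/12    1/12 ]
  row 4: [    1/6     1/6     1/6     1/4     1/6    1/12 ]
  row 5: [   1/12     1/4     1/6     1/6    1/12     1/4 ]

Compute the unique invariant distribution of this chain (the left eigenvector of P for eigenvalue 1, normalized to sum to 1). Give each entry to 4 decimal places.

π = [0.1095, 0.1675, 0.1633, 0.2361, 0.1462, 0.1775]

Balance equations π_j = Σ_i π_i·P[i][j]:
  π_0 = 1/12·π_0 + 1/6·π_1 + 1/12·π_2 + 1/12·π_3 + 1/6·π_4 + 1/12·π_5
  π_1 = 1/6·π_0 + 1/12·π_1 + 1/6·π_2 + 1/6·π_3 + 1/6·π_4 + 1/4·π_5
  π_2 = 1/12·π_0 + 1/12·π_1 + 1/6·π_2 + 1/4·π_3 + 1/6·π_4 + 1/6·π_5
  π_3 = 1/3·π_0 + 1/12·π_1 + 1/4·π_2 + 1/3·π_3 + 1/4·π_4 + 1/6·π_5
  π_4 = 1/6·π_0 + 1/4·π_1 + 1/6·π_2 + 1/12·π_3 + 1/6·π_4 + 1/12·π_5
  normalize: π_0 + π_1 + π_2 + π_3 + π_4 + π_5 = 1
Solving the linear system gives exactly π = [4815/43984, 36837/219920, 2244/13745, 649/2749, 32143/219920, 39041/219920].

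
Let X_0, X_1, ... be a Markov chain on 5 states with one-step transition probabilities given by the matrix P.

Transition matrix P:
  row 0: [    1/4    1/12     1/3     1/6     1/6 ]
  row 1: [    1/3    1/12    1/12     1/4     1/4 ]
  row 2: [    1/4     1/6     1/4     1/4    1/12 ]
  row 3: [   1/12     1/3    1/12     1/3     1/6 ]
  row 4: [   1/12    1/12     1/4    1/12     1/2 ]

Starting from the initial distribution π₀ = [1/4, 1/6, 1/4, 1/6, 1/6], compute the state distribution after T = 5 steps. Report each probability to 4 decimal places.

t=0: π = [0.2500, 0.1667, 0.2500, 0.1667, 0.1667]
t=1: π = [0.2083, 0.1458, 0.2153, 0.2153, 0.2153]
t=2: π = [0.1904, 0.1551, 0.2072, 0.2147, 0.2326]
t=3: π = [0.1884, 0.1543, 0.2042, 0.2133, 0.2399]
t=4: π = [0.1873, 0.1537, 0.2044, 0.2121, 0.2425]
t=5: π = [0.1870, 0.1534, 0.2047, 0.2117, 0.2433]

π = [0.1870, 0.1534, 0.2047, 0.2117, 0.2433]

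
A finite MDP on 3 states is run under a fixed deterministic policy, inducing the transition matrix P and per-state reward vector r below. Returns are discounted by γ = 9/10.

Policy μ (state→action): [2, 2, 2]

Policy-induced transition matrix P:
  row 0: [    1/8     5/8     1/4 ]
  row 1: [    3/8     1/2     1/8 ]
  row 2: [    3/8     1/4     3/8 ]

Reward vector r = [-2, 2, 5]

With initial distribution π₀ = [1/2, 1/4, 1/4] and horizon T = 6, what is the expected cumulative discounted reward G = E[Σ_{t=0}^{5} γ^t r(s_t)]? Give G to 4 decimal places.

G = 6.3412

t=0: π = [0.5000, 0.2500, 0.2500], E[r] = 0.7500, γ^t·E[r] = 0.750000, running G = 0.750000
t=1: π = [0.2500, 0.5000, 0.2500], E[r] = 1.7500, γ^t·E[r] = 1.575000, running G = 2.325000
t=2: π = [0.3125, 0.4688, 0.2188], E[r] = 1.4063, γ^t·E[r] = 1.139063, running G = 3.464063
t=3: π = [0.2969, 0.4844, 0.2188], E[r] = 1.4688, γ^t·E[r] = 1.070719, running G = 4.534781
t=4: π = [0.3008, 0.4824, 0.2168], E[r] = 1.4473, γ^t·E[r] = 0.949551, running G = 5.484332
t=5: π = [0.2998, 0.4834, 0.2168], E[r] = 1.4512, γ^t·E[r] = 0.856902, running G = 6.341235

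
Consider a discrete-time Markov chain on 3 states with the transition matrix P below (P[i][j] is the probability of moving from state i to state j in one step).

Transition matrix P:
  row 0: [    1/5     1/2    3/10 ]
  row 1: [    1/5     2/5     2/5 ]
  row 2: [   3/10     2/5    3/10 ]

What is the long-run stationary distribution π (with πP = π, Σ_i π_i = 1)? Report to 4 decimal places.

Balance equations π_j = Σ_i π_i·P[i][j]:
  π_0 = 1/5·π_0 + 1/5·π_1 + 3/10·π_2
  π_1 = 1/2·π_0 + 2/5·π_1 + 2/5·π_2
  normalize: π_0 + π_1 + π_2 = 1
Solving the linear system gives exactly π = [26/111, 47/111, 38/111].

π = [0.2342, 0.4234, 0.3423]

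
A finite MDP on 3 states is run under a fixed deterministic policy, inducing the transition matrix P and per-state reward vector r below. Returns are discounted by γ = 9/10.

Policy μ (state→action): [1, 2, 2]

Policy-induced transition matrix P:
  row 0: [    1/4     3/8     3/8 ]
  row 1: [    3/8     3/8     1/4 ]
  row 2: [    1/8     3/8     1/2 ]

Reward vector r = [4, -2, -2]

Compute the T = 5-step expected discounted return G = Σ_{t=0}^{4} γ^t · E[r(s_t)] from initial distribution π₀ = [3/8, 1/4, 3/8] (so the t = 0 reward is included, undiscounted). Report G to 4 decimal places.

t=0: π = [0.3750, 0.2500, 0.3750], E[r] = 0.2500, γ^t·E[r] = 0.250000, running G = 0.250000
t=1: π = [0.2344, 0.3750, 0.3906], E[r] = -0.5938, γ^t·E[r] = -0.534375, running G = -0.284375
t=2: π = [0.2480, 0.3750, 0.3770], E[r] = -0.5117, γ^t·E[r] = -0.414492, running G = -0.698867
t=3: π = [0.2498, 0.3750, 0.3752], E[r] = -0.5015, γ^t·E[r] = -0.365568, running G = -1.064435
t=4: π = [0.2500, 0.3750, 0.3750], E[r] = -0.5002, γ^t·E[r] = -0.328170, running G = -1.392605

G = -1.3926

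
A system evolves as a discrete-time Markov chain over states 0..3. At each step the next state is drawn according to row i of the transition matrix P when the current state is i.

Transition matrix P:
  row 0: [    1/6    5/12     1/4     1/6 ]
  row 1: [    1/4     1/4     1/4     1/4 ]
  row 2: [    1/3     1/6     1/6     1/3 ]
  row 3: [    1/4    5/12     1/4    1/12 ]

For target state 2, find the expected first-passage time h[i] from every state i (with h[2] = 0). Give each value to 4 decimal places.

First-step conditioning: h[2] = 0; for i ≠ 2, h[i] = 1 + Σ_k P[i][k]·h[k].
  h[0] = 1 + 1/6·h[0] + 5/12·h[1] + 1/6·h[3]
  h[1] = 1 + 1/4·h[0] + 1/4·h[1] + 1/4·h[3]
  h[3] = 1 + 1/4·h[0] + 5/12·h[1] + 1/12·h[3]
Solving the 3×3 linear system over states ≠ 2 gives exactly h = [4, 4, 0, 4] (h[2] = 0 is the target).

h = [4.0000, 4.0000, 0.0000, 4.0000]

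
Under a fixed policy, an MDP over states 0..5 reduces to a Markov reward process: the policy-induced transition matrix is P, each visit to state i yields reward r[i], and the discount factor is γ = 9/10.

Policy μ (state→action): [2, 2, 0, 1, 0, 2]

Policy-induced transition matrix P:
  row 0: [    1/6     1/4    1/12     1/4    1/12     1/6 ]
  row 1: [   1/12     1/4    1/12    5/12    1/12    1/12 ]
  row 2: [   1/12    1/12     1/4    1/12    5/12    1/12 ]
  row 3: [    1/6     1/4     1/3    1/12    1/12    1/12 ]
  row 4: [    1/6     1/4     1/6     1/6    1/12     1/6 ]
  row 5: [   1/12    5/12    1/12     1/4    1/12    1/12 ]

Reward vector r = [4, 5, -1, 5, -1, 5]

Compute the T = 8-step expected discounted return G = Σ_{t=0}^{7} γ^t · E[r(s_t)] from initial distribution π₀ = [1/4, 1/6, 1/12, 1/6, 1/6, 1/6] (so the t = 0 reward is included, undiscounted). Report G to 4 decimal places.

G = 17.4743

t=0: π = [0.2500, 0.1667, 0.0833, 0.1667, 0.1667, 0.1667], E[r] = 3.2500, γ^t·E[r] = 3.250000, running G = 3.250000
t=1: π = [0.1319, 0.2639, 0.1528, 0.2222, 0.1111, 0.1181], E[r] = 3.2847, γ^t·E[r] = 2.956250, running G = 6.206250
t=2: π = [0.1221, 0.2442, 0.1736, 0.2222, 0.1343, 0.1036], E[r] = 3.0307, γ^t·E[r] = 2.454844, running G = 8.661094
t=3: π = [0.1232, 0.2383, 0.1790, 0.2135, 0.1412, 0.1047], E[r] = 2.9555, γ^t·E[r] = 2.154551, running G = 10.815645
t=4: π = [0.1232, 0.2376, 0.1783, 0.2125, 0.1430, 0.1054], E[r] = 2.9489, γ^t·E[r] = 1.934764, running G = 12.750408
t=5: π = [0.1232, 0.2378, 0.1781, 0.2125, 0.1428, 0.1055], E[r] = 2.9515, γ^t·E[r] = 1.742841, running G = 14.493249
t=6: π = [0.1232, 0.2379, 0.1781, 0.2126, 0.1427, 0.1055], E[r] = 2.9523, γ^t·E[r] = 1.568961, running G = 16.062210
t=7: π = [0.1232, 0.2379, 0.1781, 0.2126, 0.1427, 0.1055], E[r] = 2.9523, γ^t·E[r] = 1.412092, running G = 17.474302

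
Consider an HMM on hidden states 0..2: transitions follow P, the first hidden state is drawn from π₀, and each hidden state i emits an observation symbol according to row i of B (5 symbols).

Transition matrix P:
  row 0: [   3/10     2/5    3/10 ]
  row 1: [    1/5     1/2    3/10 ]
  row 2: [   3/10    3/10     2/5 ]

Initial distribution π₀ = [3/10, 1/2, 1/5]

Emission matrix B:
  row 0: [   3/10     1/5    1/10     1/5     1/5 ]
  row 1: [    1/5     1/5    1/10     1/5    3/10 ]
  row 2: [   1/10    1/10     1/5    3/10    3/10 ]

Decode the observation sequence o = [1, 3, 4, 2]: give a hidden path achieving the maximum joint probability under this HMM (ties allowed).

path = [1, 1, 1, 2]

t=0: δ = [6.000e-02, 1.000e-01, 2.000e-02]  (obs o_0=1)
t=1: δ = [4.000e-03, 1.000e-02, 9.000e-03]  ψ = [1, 1, 1]  (obs o_1=3)
t=2: δ = [5.400e-04, 1.500e-03, 1.080e-03]  ψ = [2, 1, 2]  (obs o_2=4)
t=3: δ = [3.240e-05, 7.500e-05, 9.000e-05]  ψ = [2, 1, 1]  (obs o_3=2)
backtrack: best end state = 2; path = [1, 1, 1, 2]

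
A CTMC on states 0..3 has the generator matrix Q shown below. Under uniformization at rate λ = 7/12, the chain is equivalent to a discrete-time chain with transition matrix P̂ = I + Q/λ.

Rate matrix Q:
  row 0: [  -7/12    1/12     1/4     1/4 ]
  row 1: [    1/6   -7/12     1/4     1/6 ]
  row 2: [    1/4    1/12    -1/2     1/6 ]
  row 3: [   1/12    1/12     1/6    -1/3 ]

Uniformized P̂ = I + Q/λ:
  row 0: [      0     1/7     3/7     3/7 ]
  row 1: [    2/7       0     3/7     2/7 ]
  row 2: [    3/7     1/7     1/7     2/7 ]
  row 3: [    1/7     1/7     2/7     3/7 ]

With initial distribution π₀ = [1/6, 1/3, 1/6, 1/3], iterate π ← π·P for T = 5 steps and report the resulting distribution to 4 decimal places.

π = [0.2133, 0.1250, 0.2927, 0.3691]

t=0: π = [0.1667, 0.3333, 0.1667, 0.3333]
t=1: π = [0.2143, 0.0952, 0.3333, 0.3571]
t=2: π = [0.2211, 0.1293, 0.2823, 0.3673]
t=3: π = [0.2104, 0.1244, 0.2954, 0.3698]
t=4: π = [0.2150, 0.1251, 0.2913, 0.3686]
t=5: π = [0.2133, 0.1250, 0.2927, 0.3691]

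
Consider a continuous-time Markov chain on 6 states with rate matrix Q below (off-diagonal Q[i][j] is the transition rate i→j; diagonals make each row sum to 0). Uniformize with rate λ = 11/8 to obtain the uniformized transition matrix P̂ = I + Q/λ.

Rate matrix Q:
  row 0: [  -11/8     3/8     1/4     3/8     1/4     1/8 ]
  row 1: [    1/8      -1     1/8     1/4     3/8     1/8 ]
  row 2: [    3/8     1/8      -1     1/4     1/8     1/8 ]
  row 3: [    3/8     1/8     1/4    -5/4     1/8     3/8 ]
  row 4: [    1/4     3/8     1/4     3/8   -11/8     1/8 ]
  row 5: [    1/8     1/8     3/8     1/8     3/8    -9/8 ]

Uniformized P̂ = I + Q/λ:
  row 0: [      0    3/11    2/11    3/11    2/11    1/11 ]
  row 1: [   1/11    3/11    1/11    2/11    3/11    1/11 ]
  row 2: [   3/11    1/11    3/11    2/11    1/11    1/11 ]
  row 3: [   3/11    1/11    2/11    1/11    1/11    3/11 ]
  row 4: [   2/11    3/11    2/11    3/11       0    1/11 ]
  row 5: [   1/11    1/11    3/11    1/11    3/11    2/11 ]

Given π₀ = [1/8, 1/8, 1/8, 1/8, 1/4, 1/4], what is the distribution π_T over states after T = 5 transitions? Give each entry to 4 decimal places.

π = [0.1585, 0.1795, 0.1957, 0.1810, 0.1492, 0.1362]

t=0: π = [0.1250, 0.1250, 0.1250, 0.1250, 0.2500, 0.2500]
t=1: π = [0.1477, 0.1818, 0.2045, 0.1818, 0.1477, 0.1364]
t=2: π = [0.1612, 0.1777, 0.1963, 0.1798, 0.1488, 0.1364]
t=3: π = [0.1582, 0.1796, 0.1959, 0.1813, 0.1491, 0.1360]
t=4: π = [0.1587, 0.1794, 0.1957, 0.1809, 0.1491, 0.1362]
t=5: π = [0.1585, 0.1795, 0.1957, 0.1810, 0.1492, 0.1362]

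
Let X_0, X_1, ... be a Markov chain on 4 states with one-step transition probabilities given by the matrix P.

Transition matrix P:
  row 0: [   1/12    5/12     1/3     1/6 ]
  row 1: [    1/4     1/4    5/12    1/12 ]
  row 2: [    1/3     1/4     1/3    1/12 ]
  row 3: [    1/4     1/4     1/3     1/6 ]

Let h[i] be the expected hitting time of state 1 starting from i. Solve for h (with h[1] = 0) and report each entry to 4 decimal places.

First-step conditioning: h[1] = 0; for i ≠ 1, h[i] = 1 + Σ_k P[i][k]·h[k].
  h[0] = 1 + 1/12·h[0] + 1/3·h[2] + 1/6·h[3]
  h[2] = 1 + 1/3·h[0] + 1/3·h[2] + 1/12·h[3]
  h[3] = 1 + 1/4·h[0] + 1/3·h[2] + 1/6·h[3]
Solving the 3×3 linear system over states ≠ 1 gives exactly h = [216/73, 0, 249/73, 252/73] (h[1] = 0 is the target).

h = [2.9589, 0.0000, 3.4110, 3.4521]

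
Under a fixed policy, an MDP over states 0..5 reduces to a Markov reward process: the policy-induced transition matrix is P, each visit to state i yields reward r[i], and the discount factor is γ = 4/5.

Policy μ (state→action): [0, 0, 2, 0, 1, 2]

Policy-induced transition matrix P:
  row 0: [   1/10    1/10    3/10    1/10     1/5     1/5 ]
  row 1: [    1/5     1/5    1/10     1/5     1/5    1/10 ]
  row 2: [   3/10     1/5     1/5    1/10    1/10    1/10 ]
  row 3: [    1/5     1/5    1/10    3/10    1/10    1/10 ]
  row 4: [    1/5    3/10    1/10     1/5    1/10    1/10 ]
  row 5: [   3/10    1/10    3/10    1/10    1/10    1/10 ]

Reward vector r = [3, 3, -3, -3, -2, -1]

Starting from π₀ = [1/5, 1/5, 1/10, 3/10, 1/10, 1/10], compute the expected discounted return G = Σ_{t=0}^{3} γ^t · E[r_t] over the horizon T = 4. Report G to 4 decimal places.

G = -0.8912

t=0: π = [0.2000, 0.2000, 0.1000, 0.3000, 0.1000, 0.1000], E[r] = -0.3000, γ^t·E[r] = -0.300000, running G = -0.300000
t=1: π = [0.2000, 0.1800, 0.1700, 0.1900, 0.1400, 0.1200], E[r] = -0.3400, γ^t·E[r] = -0.272000, running G = -0.572000
t=2: π = [0.2090, 0.1820, 0.1810, 0.1700, 0.1380, 0.1200], E[r] = -0.2760, γ^t·E[r] = -0.176640, running G = -0.748640
t=3: π = [0.2092, 0.1809, 0.1839, 0.1660, 0.1391, 0.1209], E[r] = -0.2785, γ^t·E[r] = -0.142592, running G = -0.891232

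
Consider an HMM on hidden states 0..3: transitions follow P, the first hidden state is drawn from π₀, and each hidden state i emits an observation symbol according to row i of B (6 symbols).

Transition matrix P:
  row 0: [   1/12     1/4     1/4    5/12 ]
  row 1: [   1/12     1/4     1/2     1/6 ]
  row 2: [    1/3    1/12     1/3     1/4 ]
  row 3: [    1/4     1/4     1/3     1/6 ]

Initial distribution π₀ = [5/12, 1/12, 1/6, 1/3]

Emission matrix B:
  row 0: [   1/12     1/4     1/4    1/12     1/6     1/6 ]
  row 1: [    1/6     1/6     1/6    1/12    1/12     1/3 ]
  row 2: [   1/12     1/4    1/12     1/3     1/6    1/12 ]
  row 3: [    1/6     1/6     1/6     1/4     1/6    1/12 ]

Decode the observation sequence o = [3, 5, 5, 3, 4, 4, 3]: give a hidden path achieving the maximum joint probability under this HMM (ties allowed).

path = [3, 1, 1, 2, 0, 3, 2]

t=0: δ = [3.472e-02, 6.944e-03, 5.556e-02, 8.333e-02]  (obs o_0=3)
t=1: δ = [3.472e-03, 6.944e-03, 2.315e-03, 1.206e-03]  ψ = [3, 3, 3, 0]  (obs o_1=5)
t=2: δ = [1.286e-04, 5.787e-04, 2.894e-04, 1.206e-04]  ψ = [2, 1, 1, 0]  (obs o_2=5)
t=3: δ = [8.038e-06, 1.206e-05, 9.645e-05, 2.411e-05]  ψ = [2, 1, 1, 1]  (obs o_3=3)
t=4: δ = [5.358e-06, 6.698e-07, 5.358e-06, 4.019e-06]  ψ = [2, 2, 2, 2]  (obs o_4=4)
t=5: δ = [2.977e-07, 1.116e-07, 2.977e-07, 3.721e-07]  ψ = [2, 0, 2, 0]  (obs o_5=4)
t=6: δ = [8.269e-09, 7.752e-09, 4.135e-08, 3.101e-08]  ψ = [2, 3, 3, 0]  (obs o_6=3)
backtrack: best end state = 2; path = [3, 1, 1, 2, 0, 3, 2]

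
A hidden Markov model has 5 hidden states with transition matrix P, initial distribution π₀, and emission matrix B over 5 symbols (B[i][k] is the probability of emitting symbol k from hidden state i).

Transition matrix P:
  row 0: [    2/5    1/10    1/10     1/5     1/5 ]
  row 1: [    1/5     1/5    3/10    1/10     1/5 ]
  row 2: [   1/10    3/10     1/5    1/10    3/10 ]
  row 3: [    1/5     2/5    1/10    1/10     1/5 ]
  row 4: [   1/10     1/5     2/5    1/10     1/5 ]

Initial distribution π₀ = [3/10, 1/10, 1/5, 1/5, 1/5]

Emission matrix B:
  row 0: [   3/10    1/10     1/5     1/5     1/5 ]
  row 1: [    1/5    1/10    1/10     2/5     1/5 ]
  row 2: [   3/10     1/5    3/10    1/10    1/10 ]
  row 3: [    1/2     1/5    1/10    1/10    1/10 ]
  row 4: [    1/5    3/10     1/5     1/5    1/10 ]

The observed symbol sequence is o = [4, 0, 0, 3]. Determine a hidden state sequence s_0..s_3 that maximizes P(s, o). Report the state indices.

path = [0, 0, 3, 1]

t=0: δ = [6.000e-02, 2.000e-02, 2.000e-02, 2.000e-02, 2.000e-02]  (obs o_0=4)
t=1: δ = [7.200e-03, 1.600e-03, 2.400e-03, 6.000e-03, 2.400e-03]  ψ = [0, 3, 4, 0, 0]  (obs o_1=0)
t=2: δ = [8.640e-04, 4.800e-04, 2.880e-04, 7.200e-04, 2.880e-04]  ψ = [0, 3, 4, 0, 0]  (obs o_2=0)
t=3: δ = [6.912e-05, 1.152e-04, 1.440e-05, 1.728e-05, 3.456e-05]  ψ = [0, 3, 1, 0, 0]  (obs o_3=3)
backtrack: best end state = 1; path = [0, 0, 3, 1]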